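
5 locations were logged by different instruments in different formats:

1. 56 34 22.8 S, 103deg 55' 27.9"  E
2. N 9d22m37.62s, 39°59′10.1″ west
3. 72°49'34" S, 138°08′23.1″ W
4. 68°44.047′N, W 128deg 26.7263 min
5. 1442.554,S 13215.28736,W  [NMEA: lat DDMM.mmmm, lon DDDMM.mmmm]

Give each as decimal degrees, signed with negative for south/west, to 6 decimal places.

Point 1:
  Lat: 56° + 34/60 + 22.8/3600 = 56 + 0.566667 + 0.006333 = 56.5730000
  S ⇒ negate
  λ: 103° + 55/60 + 27.9/3600 = 103 + 0.916667 + 0.007750 = 103.9244167
  E → positive
Point 2:
  Lat: 9 + 22/60 + 37.62/3600 = 9.3771167
  N → positive
  Longitude: 39° + 59/60 + 10.1/3600 = 39 + 0.983333 + 0.002806 = 39.9861389
  W ⇒ negate
Point 3:
  φ: 72 + 49/60 + 34/3600 = 72.8261111
  S ⇒ negate
  λ: 8′ + 23.1″ = 8.38500′; 138 + 8.38500/60 = 138.1397500
  W → negative
Point 4:
  Lat: 68 + 44.047/60 = 68.7341167
  N ⇒ keep positive
  λ: 26.7263′ = 0.445438°; total 128.4454383
  hemisphere W, so the sign is −
Point 5:
  Latitude: split at 2 digits → 14° and 42.554′; 14 + 42.554/60 = 14.7092333
  S ⇒ negate
  Longitude: split at 3 digits → 132° and 15.28736′; 132 + 15.28736/60 = 132.2547893
  hemisphere W, so the sign is −

1. -56.573000, 103.924417
2. 9.377117, -39.986139
3. -72.826111, -138.139750
4. 68.734117, -128.445438
5. -14.709233, -132.254789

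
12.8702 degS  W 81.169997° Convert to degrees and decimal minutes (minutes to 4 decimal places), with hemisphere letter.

12° 52.2120′ S, 81° 10.1998′ W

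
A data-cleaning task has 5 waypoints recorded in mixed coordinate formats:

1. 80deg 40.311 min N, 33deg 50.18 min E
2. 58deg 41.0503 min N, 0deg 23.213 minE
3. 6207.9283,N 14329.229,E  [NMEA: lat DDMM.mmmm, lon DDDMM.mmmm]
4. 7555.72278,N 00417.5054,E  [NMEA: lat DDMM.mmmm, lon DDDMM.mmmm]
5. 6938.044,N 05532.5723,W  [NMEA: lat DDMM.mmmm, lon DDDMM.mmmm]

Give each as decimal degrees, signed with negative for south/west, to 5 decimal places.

1. 80.67185, 33.83633
2. 58.68417, 0.38688
3. 62.13214, 143.48715
4. 75.92871, 4.29176
5. 69.63407, -55.54287

Point 1:
  Latitude: 40.311′ = 0.671850°; total 80.671850
  N → positive
  Longitude: 33 + 50.18/60 = 33.836333
  E → positive
Point 2:
  φ: 58 + 41.0503/60 = 58.684172
  N → positive
  Lon: 23.213′ = 0.386883°; total 0.386883
  E ⇒ keep positive
Point 3:
  Latitude: split at 2 digits → 62° and 7.9283′; 62 + 7.9283/60 = 62.132138
  N → positive
  Longitude: split at 3 digits → 143° and 29.229′; 143 + 29.229/60 = 143.487150
  E ⇒ keep positive
Point 4:
  Lat: split at 2 digits → 75° and 55.72278′; 75 + 55.72278/60 = 75.928713
  N ⇒ keep positive
  λ: degrees = first 3 digits = 4, minutes = 17.5054; 4 + 17.5054/60 = 4.291757
  E → positive
Point 5:
  Latitude: degrees = first 2 digits = 69, minutes = 38.044; 69 + 38.044/60 = 69.634067
  N ⇒ keep positive
  Lon: degrees = first 3 digits = 55, minutes = 32.5723; 55 + 32.5723/60 = 55.542872
  hemisphere W, so the sign is −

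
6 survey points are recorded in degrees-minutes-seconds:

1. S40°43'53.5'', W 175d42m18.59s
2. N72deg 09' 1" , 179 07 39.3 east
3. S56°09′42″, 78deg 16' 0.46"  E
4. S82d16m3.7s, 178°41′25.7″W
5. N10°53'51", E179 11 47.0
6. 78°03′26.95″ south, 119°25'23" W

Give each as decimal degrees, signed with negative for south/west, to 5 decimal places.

Point 1:
  Latitude: 43′ + 53.5″ = 43.89167′; 40 + 43.89167/60 = 40.731528
  S → negative
  λ: 175 + 42/60 + 18.59/3600 = 175.705164
  hemisphere W, so the sign is −
Point 2:
  Lat: 9′ + 1″ = 9.01667′; 72 + 9.01667/60 = 72.150278
  N ⇒ keep positive
  Longitude: 7′ + 39.3″ = 7.65500′; 179 + 7.65500/60 = 179.127583
  E → positive
Point 3:
  φ: 56 + 9/60 + 42/3600 = 56.161667
  S → negative
  Lon: 78° + 16/60 + 0.46/3600 = 78 + 0.266667 + 0.000128 = 78.266794
  E ⇒ keep positive
Point 4:
  φ: 82° + 16/60 + 3.7/3600 = 82 + 0.266667 + 0.001028 = 82.267694
  S ⇒ negate
  λ: 41′ + 25.7″ = 41.42833′; 178 + 41.42833/60 = 178.690472
  W ⇒ negate
Point 5:
  φ: 10° + 53/60 + 51/3600 = 10 + 0.883333 + 0.014167 = 10.897500
  N → positive
  λ: 11′ + 47″ = 11.78333′; 179 + 11.78333/60 = 179.196389
  E ⇒ keep positive
Point 6:
  Latitude: 3′ + 26.95″ = 3.44917′; 78 + 3.44917/60 = 78.057486
  S ⇒ negate
  Lon: 119 + 25/60 + 23/3600 = 119.423056
  W → negative

1. -40.73153, -175.70516
2. 72.15028, 179.12758
3. -56.16167, 78.26679
4. -82.26769, -178.69047
5. 10.89750, 179.19639
6. -78.05749, -119.42306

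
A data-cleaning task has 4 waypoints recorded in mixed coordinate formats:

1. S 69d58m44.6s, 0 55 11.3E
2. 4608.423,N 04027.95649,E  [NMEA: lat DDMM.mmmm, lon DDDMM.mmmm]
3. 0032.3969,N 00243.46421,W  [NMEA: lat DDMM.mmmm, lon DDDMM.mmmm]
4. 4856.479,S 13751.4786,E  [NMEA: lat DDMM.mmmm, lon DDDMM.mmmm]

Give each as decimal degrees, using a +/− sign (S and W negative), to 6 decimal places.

Point 1:
  Latitude: 69° + 58/60 + 44.6/3600 = 69 + 0.966667 + 0.012389 = 69.9790556
  hemisphere S, so the sign is −
  Longitude: 0 + 55/60 + 11.3/3600 = 0.9198056
  E ⇒ keep positive
Point 2:
  Lat: split at 2 digits → 46° and 8.423′; 46 + 8.423/60 = 46.1403833
  N ⇒ keep positive
  Longitude: degrees = first 3 digits = 40, minutes = 27.95649; 40 + 27.95649/60 = 40.4659415
  E ⇒ keep positive
Point 3:
  φ: degrees = first 2 digits = 0, minutes = 32.3969; 0 + 32.3969/60 = 0.5399483
  N → positive
  λ: split at 3 digits → 002° and 43.46421′; 2 + 43.46421/60 = 2.7244035
  W ⇒ negate
Point 4:
  Latitude: split at 2 digits → 48° and 56.479′; 48 + 56.479/60 = 48.9413167
  S → negative
  λ: split at 3 digits → 137° and 51.4786′; 137 + 51.4786/60 = 137.8579767
  E → positive

1. -69.979056, 0.919806
2. 46.140383, 40.465942
3. 0.539948, -2.724404
4. -48.941317, 137.857977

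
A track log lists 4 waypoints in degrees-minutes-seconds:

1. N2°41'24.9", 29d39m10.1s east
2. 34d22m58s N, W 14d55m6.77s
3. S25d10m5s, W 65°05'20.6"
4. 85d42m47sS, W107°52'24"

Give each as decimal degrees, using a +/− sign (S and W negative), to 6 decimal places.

1. 2.690250, 29.652806
2. 34.382778, -14.918547
3. -25.168056, -65.089056
4. -85.713056, -107.873333

Point 1:
  Lat: 41′ + 24.9″ = 41.41500′; 2 + 41.41500/60 = 2.6902500
  N → positive
  λ: 29° + 39/60 + 10.1/3600 = 29 + 0.650000 + 0.002806 = 29.6528056
  E ⇒ keep positive
Point 2:
  φ: 34° + 22/60 + 58/3600 = 34 + 0.366667 + 0.016111 = 34.3827778
  N ⇒ keep positive
  λ: 14° + 55/60 + 6.77/3600 = 14 + 0.916667 + 0.001881 = 14.9185472
  W ⇒ negate
Point 3:
  Lat: 10′ + 5″ = 10.08333′; 25 + 10.08333/60 = 25.1680556
  S ⇒ negate
  Longitude: 65 + 5/60 + 20.6/3600 = 65.0890556
  W → negative
Point 4:
  φ: 42′ + 47″ = 42.78333′; 85 + 42.78333/60 = 85.7130556
  S → negative
  Lon: 52′ + 24″ = 52.40000′; 107 + 52.40000/60 = 107.8733333
  W ⇒ negate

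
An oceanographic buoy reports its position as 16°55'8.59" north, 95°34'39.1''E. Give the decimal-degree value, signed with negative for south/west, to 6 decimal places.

16.919053, 95.577528

Latitude: 16° + 55/60 + 8.59/3600 = 16 + 0.916667 + 0.002386 = 16.9190528
N → positive
Lon: 95 + 34/60 + 39.1/3600 = 95.5775278
E ⇒ keep positive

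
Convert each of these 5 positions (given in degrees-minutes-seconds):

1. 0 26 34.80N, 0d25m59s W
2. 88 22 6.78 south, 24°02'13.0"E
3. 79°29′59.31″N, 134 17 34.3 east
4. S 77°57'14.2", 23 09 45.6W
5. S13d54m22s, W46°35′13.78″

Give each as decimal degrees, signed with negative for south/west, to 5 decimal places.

1. 0.44300, -0.43306
2. -88.36855, 24.03694
3. 79.49981, 134.29286
4. -77.95394, -23.16267
5. -13.90611, -46.58716

Point 1:
  Latitude: 0° + 26/60 + 34.8/3600 = 0 + 0.433333 + 0.009667 = 0.443000
  N → positive
  Lon: 0 + 25/60 + 59/3600 = 0.433056
  hemisphere W, so the sign is −
Point 2:
  Lat: 88 + 22/60 + 6.78/3600 = 88.368550
  S → negative
  Lon: 24 + 2/60 + 13/3600 = 24.036944
  E → positive
Point 3:
  φ: 79° + 29/60 + 59.31/3600 = 79 + 0.483333 + 0.016475 = 79.499808
  N ⇒ keep positive
  λ: 134° + 17/60 + 34.3/3600 = 134 + 0.283333 + 0.009528 = 134.292861
  E → positive
Point 4:
  φ: 57′ + 14.2″ = 57.23667′; 77 + 57.23667/60 = 77.953944
  S ⇒ negate
  Longitude: 23 + 9/60 + 45.6/3600 = 23.162667
  W ⇒ negate
Point 5:
  Lat: 54′ + 22″ = 54.36667′; 13 + 54.36667/60 = 13.906111
  S → negative
  λ: 46 + 35/60 + 13.78/3600 = 46.587161
  hemisphere W, so the sign is −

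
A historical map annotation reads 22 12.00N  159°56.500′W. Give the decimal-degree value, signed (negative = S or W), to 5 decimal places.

22.20000, -159.94167

Lat: 22 + 12/60 = 22.200000
N → positive
Longitude: 56.5′ = 0.941667°; total 159.941667
W → negative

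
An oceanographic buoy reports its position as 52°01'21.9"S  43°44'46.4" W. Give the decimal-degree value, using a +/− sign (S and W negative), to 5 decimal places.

φ: 52 + 1/60 + 21.9/3600 = 52.022750
S → negative
Lon: 43° + 44/60 + 46.4/3600 = 43 + 0.733333 + 0.012889 = 43.746222
W → negative

-52.02275, -43.74622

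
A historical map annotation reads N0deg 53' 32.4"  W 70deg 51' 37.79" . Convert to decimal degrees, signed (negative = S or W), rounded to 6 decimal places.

0.892333, -70.860497

φ: 53′ + 32.4″ = 53.54000′; 0 + 53.54000/60 = 0.8923333
N → positive
Lon: 51′ + 37.79″ = 51.62983′; 70 + 51.62983/60 = 70.8604972
hemisphere W, so the sign is −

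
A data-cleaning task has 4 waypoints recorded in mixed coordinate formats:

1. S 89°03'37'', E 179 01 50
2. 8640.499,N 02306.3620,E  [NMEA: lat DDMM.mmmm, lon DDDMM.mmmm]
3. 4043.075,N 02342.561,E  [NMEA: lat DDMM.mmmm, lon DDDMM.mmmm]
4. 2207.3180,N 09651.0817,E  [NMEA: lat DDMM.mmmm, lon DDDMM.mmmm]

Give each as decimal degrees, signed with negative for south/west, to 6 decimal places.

Point 1:
  Lat: 89° + 3/60 + 37/3600 = 89 + 0.050000 + 0.010278 = 89.0602778
  S → negative
  Lon: 179 + 1/60 + 50/3600 = 179.0305556
  E ⇒ keep positive
Point 2:
  Latitude: degrees = first 2 digits = 86, minutes = 40.499; 86 + 40.499/60 = 86.6749833
  N ⇒ keep positive
  λ: split at 3 digits → 023° and 6.362′; 23 + 6.362/60 = 23.1060333
  E → positive
Point 3:
  Lat: degrees = first 2 digits = 40, minutes = 43.075; 40 + 43.075/60 = 40.7179167
  N ⇒ keep positive
  Longitude: split at 3 digits → 023° and 42.561′; 23 + 42.561/60 = 23.7093500
  E ⇒ keep positive
Point 4:
  Latitude: split at 2 digits → 22° and 7.318′; 22 + 7.318/60 = 22.1219667
  N ⇒ keep positive
  Lon: degrees = first 3 digits = 96, minutes = 51.0817; 96 + 51.0817/60 = 96.8513617
  E ⇒ keep positive

1. -89.060278, 179.030556
2. 86.674983, 23.106033
3. 40.717917, 23.709350
4. 22.121967, 96.851362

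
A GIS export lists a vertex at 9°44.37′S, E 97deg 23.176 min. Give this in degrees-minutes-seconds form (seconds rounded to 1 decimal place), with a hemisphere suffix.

9°44′22.2″ S, 97°23′10.6″ E

Lat: fractional minutes 0.37000 × 60 = 22.200″
λ: 23.17600′ → 23′ and 0.17600 × 60 = 10.560″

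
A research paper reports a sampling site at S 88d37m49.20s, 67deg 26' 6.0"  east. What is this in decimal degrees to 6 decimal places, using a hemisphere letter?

Latitude: 88° + 37/60 + 49.2/3600 = 88 + 0.616667 + 0.013667 = 88.6303333
λ: 67° + 26/60 + 6/3600 = 67 + 0.433333 + 0.001667 = 67.4350000

88.630333° S, 67.435000° E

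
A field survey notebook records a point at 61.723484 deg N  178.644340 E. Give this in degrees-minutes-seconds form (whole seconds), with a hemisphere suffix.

61°43′25″ N, 178°38′40″ E

Latitude: 0.723484° → 43.40904′; 0.40904 × 60 = 24.54″
Lon: whole degrees 178; 38.66040′ → 38′ and 39.62″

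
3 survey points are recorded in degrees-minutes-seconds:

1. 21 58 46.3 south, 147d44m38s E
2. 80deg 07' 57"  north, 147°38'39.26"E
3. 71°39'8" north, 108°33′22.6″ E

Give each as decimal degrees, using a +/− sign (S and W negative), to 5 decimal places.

1. -21.97953, 147.74389
2. 80.13250, 147.64424
3. 71.65222, 108.55628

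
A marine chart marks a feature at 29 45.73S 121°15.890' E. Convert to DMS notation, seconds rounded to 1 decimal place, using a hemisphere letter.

29°45′43.8″ S, 121°15′53.4″ E

Latitude: 45.73000′ → 45′ and 0.73000 × 60 = 43.800″
λ: fractional minutes 0.89000 × 60 = 53.400″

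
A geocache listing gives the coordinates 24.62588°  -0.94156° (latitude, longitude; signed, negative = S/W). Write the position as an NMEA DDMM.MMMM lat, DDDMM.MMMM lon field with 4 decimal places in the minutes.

2437.5528,N / 00056.4936,W

φ: 24° + 0.625880 × 60 = 24° 37.552800′
Longitude is negative → W; |value| = 0.941560
λ: minutes = (0.941560 − 0) × 60 = 56.493600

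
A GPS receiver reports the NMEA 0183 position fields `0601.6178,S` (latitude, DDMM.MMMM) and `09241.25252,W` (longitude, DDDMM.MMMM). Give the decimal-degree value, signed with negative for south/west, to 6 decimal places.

φ: split at 2 digits → 06° and 1.6178′; 6 + 1.6178/60 = 6.0269633
S ⇒ negate
Lon: split at 3 digits → 092° and 41.25252′; 92 + 41.25252/60 = 92.6875420
hemisphere W, so the sign is −

-6.026963, -92.687542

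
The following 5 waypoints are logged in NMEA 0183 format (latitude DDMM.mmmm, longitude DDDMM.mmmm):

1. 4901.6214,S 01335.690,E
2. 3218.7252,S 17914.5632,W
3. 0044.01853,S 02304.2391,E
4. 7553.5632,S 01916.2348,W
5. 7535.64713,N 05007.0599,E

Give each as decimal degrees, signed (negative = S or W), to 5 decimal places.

1. -49.02702, 13.59483
2. -32.31209, -179.24272
3. -0.73364, 23.07065
4. -75.89272, -19.27058
5. 75.59412, 50.11767

Point 1:
  Lat: split at 2 digits → 49° and 1.6214′; 49 + 1.6214/60 = 49.027023
  hemisphere S, so the sign is −
  Longitude: degrees = first 3 digits = 13, minutes = 35.69; 13 + 35.69/60 = 13.594833
  E ⇒ keep positive
Point 2:
  Lat: split at 2 digits → 32° and 18.7252′; 32 + 18.7252/60 = 32.312087
  S ⇒ negate
  Longitude: degrees = first 3 digits = 179, minutes = 14.5632; 179 + 14.5632/60 = 179.242720
  hemisphere W, so the sign is −
Point 3:
  Latitude: split at 2 digits → 00° and 44.01853′; 0 + 44.01853/60 = 0.733642
  S → negative
  λ: split at 3 digits → 023° and 4.2391′; 23 + 4.2391/60 = 23.070652
  E → positive
Point 4:
  Lat: degrees = first 2 digits = 75, minutes = 53.5632; 75 + 53.5632/60 = 75.892720
  S → negative
  Longitude: degrees = first 3 digits = 19, minutes = 16.2348; 19 + 16.2348/60 = 19.270580
  hemisphere W, so the sign is −
Point 5:
  Latitude: degrees = first 2 digits = 75, minutes = 35.64713; 75 + 35.64713/60 = 75.594119
  N ⇒ keep positive
  Longitude: degrees = first 3 digits = 50, minutes = 7.0599; 50 + 7.0599/60 = 50.117665
  E ⇒ keep positive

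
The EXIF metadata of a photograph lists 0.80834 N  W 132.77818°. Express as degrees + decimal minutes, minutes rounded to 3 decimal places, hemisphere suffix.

Lat: fractional part 0.808340 → 48.50040 minutes
Lon: fractional part 0.778180 → 46.69080 minutes

0° 48.500′ N, 132° 46.691′ W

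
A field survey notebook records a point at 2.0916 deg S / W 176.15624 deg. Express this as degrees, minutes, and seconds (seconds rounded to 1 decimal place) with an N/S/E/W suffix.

φ: 0.091600 × 60 = 5.49600′ → 5′, remainder × 60 = 29.760″
Lon: 0.156240° → 9.37440′; 0.37440 × 60 = 22.464″

2°05′29.8″ S, 176°09′22.5″ W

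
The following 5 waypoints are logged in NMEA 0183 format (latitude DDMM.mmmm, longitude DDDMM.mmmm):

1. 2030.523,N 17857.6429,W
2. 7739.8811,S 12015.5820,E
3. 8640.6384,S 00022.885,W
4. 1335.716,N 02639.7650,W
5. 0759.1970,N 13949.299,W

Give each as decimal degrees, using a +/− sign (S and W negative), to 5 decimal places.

1. 20.50872, -178.96072
2. -77.66469, 120.25970
3. -86.67731, -0.38142
4. 13.59527, -26.66275
5. 7.98662, -139.82165

Point 1:
  φ: degrees = first 2 digits = 20, minutes = 30.523; 20 + 30.523/60 = 20.508717
  N → positive
  Longitude: degrees = first 3 digits = 178, minutes = 57.6429; 178 + 57.6429/60 = 178.960715
  hemisphere W, so the sign is −
Point 2:
  Lat: degrees = first 2 digits = 77, minutes = 39.8811; 77 + 39.8811/60 = 77.664685
  S → negative
  λ: split at 3 digits → 120° and 15.582′; 120 + 15.582/60 = 120.259700
  E → positive
Point 3:
  Lat: degrees = first 2 digits = 86, minutes = 40.6384; 86 + 40.6384/60 = 86.677307
  S ⇒ negate
  Longitude: degrees = first 3 digits = 0, minutes = 22.885; 0 + 22.885/60 = 0.381417
  W → negative
Point 4:
  φ: split at 2 digits → 13° and 35.716′; 13 + 35.716/60 = 13.595267
  N ⇒ keep positive
  Longitude: degrees = first 3 digits = 26, minutes = 39.765; 26 + 39.765/60 = 26.662750
  W → negative
Point 5:
  Lat: degrees = first 2 digits = 7, minutes = 59.197; 7 + 59.197/60 = 7.986617
  N → positive
  Lon: degrees = first 3 digits = 139, minutes = 49.299; 139 + 49.299/60 = 139.821650
  W → negative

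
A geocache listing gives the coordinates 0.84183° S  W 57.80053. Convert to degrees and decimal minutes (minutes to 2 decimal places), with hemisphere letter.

Lat: minutes = (0.841830 − 0) × 60 = 50.5098
Longitude: fractional part 0.800530 → 48.0318 minutes

0° 50.51′ S, 57° 48.03′ W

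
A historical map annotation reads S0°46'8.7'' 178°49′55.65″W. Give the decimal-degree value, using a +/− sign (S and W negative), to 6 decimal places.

-0.769083, -178.832125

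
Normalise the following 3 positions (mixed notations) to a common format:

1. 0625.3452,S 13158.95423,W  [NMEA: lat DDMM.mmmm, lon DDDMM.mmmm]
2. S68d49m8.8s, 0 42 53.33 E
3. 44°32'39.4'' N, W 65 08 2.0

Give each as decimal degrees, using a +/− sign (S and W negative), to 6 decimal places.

1. -6.422420, -131.982571
2. -68.819111, 0.714814
3. 44.544278, -65.133889

Point 1:
  φ: split at 2 digits → 06° and 25.3452′; 6 + 25.3452/60 = 6.4224200
  hemisphere S, so the sign is −
  Lon: degrees = first 3 digits = 131, minutes = 58.95423; 131 + 58.95423/60 = 131.9825705
  W → negative
Point 2:
  Latitude: 68 + 49/60 + 8.8/3600 = 68.8191111
  S → negative
  λ: 0 + 42/60 + 53.33/3600 = 0.7148139
  E → positive
Point 3:
  Lat: 44° + 32/60 + 39.4/3600 = 44 + 0.533333 + 0.010944 = 44.5442778
  N ⇒ keep positive
  λ: 65 + 8/60 + 2/3600 = 65.1338889
  W ⇒ negate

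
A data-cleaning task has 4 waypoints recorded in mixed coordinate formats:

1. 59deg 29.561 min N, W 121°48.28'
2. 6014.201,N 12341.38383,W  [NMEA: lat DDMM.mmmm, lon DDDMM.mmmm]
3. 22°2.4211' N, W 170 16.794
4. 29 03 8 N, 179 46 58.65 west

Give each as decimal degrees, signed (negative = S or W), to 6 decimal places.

1. 59.492683, -121.804667
2. 60.236683, -123.689731
3. 22.040352, -170.279900
4. 29.052222, -179.782958

Point 1:
  φ: 59 + 29.561/60 = 59.4926833
  N → positive
  Longitude: 48.28′ = 0.804667°; total 121.8046667
  W → negative
Point 2:
  φ: split at 2 digits → 60° and 14.201′; 60 + 14.201/60 = 60.2366833
  N → positive
  Longitude: split at 3 digits → 123° and 41.38383′; 123 + 41.38383/60 = 123.6897305
  W ⇒ negate
Point 3:
  Latitude: 2.4211′ = 0.040352°; total 22.0403517
  N → positive
  λ: 170 + 16.794/60 = 170.2799000
  W ⇒ negate
Point 4:
  φ: 3′ + 8″ = 3.13333′; 29 + 3.13333/60 = 29.0522222
  N → positive
  λ: 179 + 46/60 + 58.65/3600 = 179.7829583
  W → negative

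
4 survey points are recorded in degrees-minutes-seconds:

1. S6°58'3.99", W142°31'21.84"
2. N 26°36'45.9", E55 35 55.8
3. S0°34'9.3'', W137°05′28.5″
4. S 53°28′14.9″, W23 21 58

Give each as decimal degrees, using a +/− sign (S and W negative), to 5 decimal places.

Point 1:
  Latitude: 58′ + 3.99″ = 58.06650′; 6 + 58.06650/60 = 6.967775
  hemisphere S, so the sign is −
  Lon: 142° + 31/60 + 21.84/3600 = 142 + 0.516667 + 0.006067 = 142.522733
  hemisphere W, so the sign is −
Point 2:
  Lat: 26° + 36/60 + 45.9/3600 = 26 + 0.600000 + 0.012750 = 26.612750
  N → positive
  λ: 55 + 35/60 + 55.8/3600 = 55.598833
  E → positive
Point 3:
  Lat: 34′ + 9.3″ = 34.15500′; 0 + 34.15500/60 = 0.569250
  hemisphere S, so the sign is −
  λ: 5′ + 28.5″ = 5.47500′; 137 + 5.47500/60 = 137.091250
  hemisphere W, so the sign is −
Point 4:
  Latitude: 53° + 28/60 + 14.9/3600 = 53 + 0.466667 + 0.004139 = 53.470806
  hemisphere S, so the sign is −
  Longitude: 23° + 21/60 + 58/3600 = 23 + 0.350000 + 0.016111 = 23.366111
  W → negative

1. -6.96778, -142.52273
2. 26.61275, 55.59883
3. -0.56925, -137.09125
4. -53.47081, -23.36611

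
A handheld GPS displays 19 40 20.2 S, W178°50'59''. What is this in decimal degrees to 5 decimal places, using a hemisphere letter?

19.67228° S, 178.84972° W

Latitude: 40′ + 20.2″ = 40.33667′; 19 + 40.33667/60 = 19.672278
Longitude: 50′ + 59″ = 50.98333′; 178 + 50.98333/60 = 178.849722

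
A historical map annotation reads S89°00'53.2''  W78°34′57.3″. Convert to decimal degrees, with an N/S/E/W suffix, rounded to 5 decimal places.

Lat: 0′ + 53.2″ = 0.88667′; 89 + 0.88667/60 = 89.014778
λ: 78 + 34/60 + 57.3/3600 = 78.582583

89.01478° S, 78.58258° W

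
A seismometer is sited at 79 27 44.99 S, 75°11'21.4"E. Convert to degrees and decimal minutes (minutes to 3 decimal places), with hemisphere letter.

φ: seconds/60 = 0.74983; minutes = 27 + 0.74983 = 27.74983
λ: seconds/60 = 0.35667; minutes = 11 + 0.35667 = 11.35667

79° 27.750′ S, 75° 11.357′ E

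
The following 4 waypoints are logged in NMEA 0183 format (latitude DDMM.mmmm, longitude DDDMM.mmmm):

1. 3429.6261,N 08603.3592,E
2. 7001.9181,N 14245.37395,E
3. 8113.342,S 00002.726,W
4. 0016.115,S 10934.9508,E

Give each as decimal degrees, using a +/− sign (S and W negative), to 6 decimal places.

Point 1:
  Latitude: degrees = first 2 digits = 34, minutes = 29.6261; 34 + 29.6261/60 = 34.4937683
  N → positive
  λ: degrees = first 3 digits = 86, minutes = 3.3592; 86 + 3.3592/60 = 86.0559867
  E ⇒ keep positive
Point 2:
  φ: degrees = first 2 digits = 70, minutes = 1.9181; 70 + 1.9181/60 = 70.0319683
  N → positive
  Lon: split at 3 digits → 142° and 45.37395′; 142 + 45.37395/60 = 142.7562325
  E → positive
Point 3:
  Lat: degrees = first 2 digits = 81, minutes = 13.342; 81 + 13.342/60 = 81.2223667
  hemisphere S, so the sign is −
  Longitude: split at 3 digits → 000° and 2.726′; 0 + 2.726/60 = 0.0454333
  W ⇒ negate
Point 4:
  φ: degrees = first 2 digits = 0, minutes = 16.115; 0 + 16.115/60 = 0.2685833
  S → negative
  Lon: degrees = first 3 digits = 109, minutes = 34.9508; 109 + 34.9508/60 = 109.5825133
  E ⇒ keep positive

1. 34.493768, 86.055987
2. 70.031968, 142.756233
3. -81.222367, -0.045433
4. -0.268583, 109.582513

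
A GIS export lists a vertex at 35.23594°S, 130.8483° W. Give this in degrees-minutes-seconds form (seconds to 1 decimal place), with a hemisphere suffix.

35°14′9.4″ S, 130°50′53.9″ W

φ: 0.235940 × 60 = 14.15640′ → 14′, remainder × 60 = 9.384″
λ: whole degrees 130; 50.89800′ → 50′ and 53.880″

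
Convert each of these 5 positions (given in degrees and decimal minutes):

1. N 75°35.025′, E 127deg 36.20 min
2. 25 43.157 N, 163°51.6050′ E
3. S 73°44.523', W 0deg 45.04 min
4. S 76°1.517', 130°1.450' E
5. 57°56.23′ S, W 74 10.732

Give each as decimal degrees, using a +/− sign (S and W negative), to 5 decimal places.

Point 1:
  Lat: 75 + 35.025/60 = 75.583750
  N → positive
  λ: 127 + 36.2/60 = 127.603333
  E → positive
Point 2:
  Lat: 43.157′ = 0.719283°; total 25.719283
  N → positive
  Lon: 51.605′ = 0.860083°; total 163.860083
  E → positive
Point 3:
  φ: 44.523′ = 0.742050°; total 73.742050
  S ⇒ negate
  λ: 45.04′ = 0.750667°; total 0.750667
  hemisphere W, so the sign is −
Point 4:
  Latitude: 1.517′ = 0.025283°; total 76.025283
  S ⇒ negate
  Longitude: 1.45′ = 0.024167°; total 130.024167
  E ⇒ keep positive
Point 5:
  φ: 56.23′ = 0.937167°; total 57.937167
  hemisphere S, so the sign is −
  Lon: 10.732′ = 0.178867°; total 74.178867
  W → negative

1. 75.58375, 127.60333
2. 25.71928, 163.86008
3. -73.74205, -0.75067
4. -76.02528, 130.02417
5. -57.93717, -74.17887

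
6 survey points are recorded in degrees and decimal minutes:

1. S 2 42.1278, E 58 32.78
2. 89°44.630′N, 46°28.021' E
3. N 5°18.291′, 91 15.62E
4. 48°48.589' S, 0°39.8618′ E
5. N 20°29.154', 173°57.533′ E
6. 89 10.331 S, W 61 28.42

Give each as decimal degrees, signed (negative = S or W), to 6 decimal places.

1. -2.702130, 58.546333
2. 89.743833, 46.467017
3. 5.304850, 91.260333
4. -48.809817, 0.664363
5. 20.485900, 173.958883
6. -89.172183, -61.473667

Point 1:
  Latitude: 2 + 42.1278/60 = 2.7021300
  S ⇒ negate
  Longitude: 58 + 32.78/60 = 58.5463333
  E → positive
Point 2:
  Lat: 89 + 44.63/60 = 89.7438333
  N ⇒ keep positive
  Lon: 46 + 28.021/60 = 46.4670167
  E ⇒ keep positive
Point 3:
  Lat: 18.291′ = 0.304850°; total 5.3048500
  N ⇒ keep positive
  Longitude: 15.62′ = 0.260333°; total 91.2603333
  E ⇒ keep positive
Point 4:
  φ: 48 + 48.589/60 = 48.8098167
  hemisphere S, so the sign is −
  Lon: 0 + 39.8618/60 = 0.6643633
  E → positive
Point 5:
  Lat: 20 + 29.154/60 = 20.4859000
  N ⇒ keep positive
  λ: 57.533′ = 0.958883°; total 173.9588833
  E → positive
Point 6:
  Latitude: 89 + 10.331/60 = 89.1721833
  hemisphere S, so the sign is −
  Lon: 28.42′ = 0.473667°; total 61.4736667
  hemisphere W, so the sign is −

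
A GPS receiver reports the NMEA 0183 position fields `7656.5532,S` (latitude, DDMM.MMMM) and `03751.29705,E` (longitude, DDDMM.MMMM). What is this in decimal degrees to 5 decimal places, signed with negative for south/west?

-76.94255, 37.85495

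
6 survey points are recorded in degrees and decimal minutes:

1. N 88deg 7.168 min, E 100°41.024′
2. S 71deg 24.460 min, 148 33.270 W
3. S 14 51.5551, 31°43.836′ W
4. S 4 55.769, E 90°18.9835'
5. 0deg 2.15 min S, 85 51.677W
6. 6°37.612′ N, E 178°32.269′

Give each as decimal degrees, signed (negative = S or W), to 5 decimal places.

Point 1:
  Latitude: 7.168′ = 0.119467°; total 88.119467
  N ⇒ keep positive
  Lon: 41.024′ = 0.683733°; total 100.683733
  E ⇒ keep positive
Point 2:
  φ: 24.46′ = 0.407667°; total 71.407667
  S ⇒ negate
  Lon: 148 + 33.27/60 = 148.554500
  hemisphere W, so the sign is −
Point 3:
  Latitude: 51.5551′ = 0.859252°; total 14.859252
  S ⇒ negate
  Longitude: 31 + 43.836/60 = 31.730600
  W → negative
Point 4:
  Latitude: 4 + 55.769/60 = 4.929483
  S → negative
  Lon: 90 + 18.9835/60 = 90.316392
  E ⇒ keep positive
Point 5:
  Latitude: 2.15′ = 0.035833°; total 0.035833
  S ⇒ negate
  λ: 85 + 51.677/60 = 85.861283
  W → negative
Point 6:
  Latitude: 37.612′ = 0.626867°; total 6.626867
  N ⇒ keep positive
  Longitude: 32.269′ = 0.537817°; total 178.537817
  E → positive

1. 88.11947, 100.68373
2. -71.40767, -148.55450
3. -14.85925, -31.73060
4. -4.92948, 90.31639
5. -0.03583, -85.86128
6. 6.62687, 178.53782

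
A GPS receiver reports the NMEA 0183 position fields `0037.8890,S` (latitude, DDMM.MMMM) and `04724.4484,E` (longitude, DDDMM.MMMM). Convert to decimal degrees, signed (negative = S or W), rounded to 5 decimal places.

φ: split at 2 digits → 00° and 37.889′; 0 + 37.889/60 = 0.631483
S ⇒ negate
Longitude: split at 3 digits → 047° and 24.4484′; 47 + 24.4484/60 = 47.407473
E ⇒ keep positive

-0.63148, 47.40747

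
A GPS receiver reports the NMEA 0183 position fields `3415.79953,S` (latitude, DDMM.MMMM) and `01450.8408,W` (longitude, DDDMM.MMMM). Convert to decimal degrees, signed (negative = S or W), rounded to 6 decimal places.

Lat: split at 2 digits → 34° and 15.79953′; 34 + 15.79953/60 = 34.2633255
hemisphere S, so the sign is −
λ: degrees = first 3 digits = 14, minutes = 50.8408; 14 + 50.8408/60 = 14.8473467
W → negative

-34.263326, -14.847347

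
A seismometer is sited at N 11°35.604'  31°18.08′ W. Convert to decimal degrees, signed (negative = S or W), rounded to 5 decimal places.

φ: 11 + 35.604/60 = 11.593400
N → positive
Lon: 31 + 18.08/60 = 31.301333
W → negative

11.59340, -31.30133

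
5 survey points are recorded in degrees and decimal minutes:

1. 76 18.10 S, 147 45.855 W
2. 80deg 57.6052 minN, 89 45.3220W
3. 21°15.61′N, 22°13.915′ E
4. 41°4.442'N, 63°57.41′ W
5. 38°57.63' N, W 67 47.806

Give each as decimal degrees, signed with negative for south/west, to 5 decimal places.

1. -76.30167, -147.76425
2. 80.96009, -89.75537
3. 21.26017, 22.23192
4. 41.07403, -63.95683
5. 38.96050, -67.79677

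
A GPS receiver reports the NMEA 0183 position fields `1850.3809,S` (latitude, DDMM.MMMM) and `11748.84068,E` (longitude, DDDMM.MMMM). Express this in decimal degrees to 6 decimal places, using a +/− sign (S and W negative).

Latitude: degrees = first 2 digits = 18, minutes = 50.3809; 18 + 50.3809/60 = 18.8396817
hemisphere S, so the sign is −
Longitude: split at 3 digits → 117° and 48.84068′; 117 + 48.84068/60 = 117.8140113
E → positive

-18.839682, 117.814011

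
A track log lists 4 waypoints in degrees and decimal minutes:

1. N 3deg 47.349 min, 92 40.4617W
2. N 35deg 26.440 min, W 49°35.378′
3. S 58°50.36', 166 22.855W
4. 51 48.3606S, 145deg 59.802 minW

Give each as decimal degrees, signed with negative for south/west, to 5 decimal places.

1. 3.78915, -92.67436
2. 35.44067, -49.58963
3. -58.83933, -166.38092
4. -51.80601, -145.99670

Point 1:
  φ: 3 + 47.349/60 = 3.789150
  N ⇒ keep positive
  Lon: 92 + 40.4617/60 = 92.674362
  hemisphere W, so the sign is −
Point 2:
  Lat: 26.44′ = 0.440667°; total 35.440667
  N → positive
  Lon: 35.378′ = 0.589633°; total 49.589633
  W → negative
Point 3:
  Lat: 50.36′ = 0.839333°; total 58.839333
  S → negative
  Longitude: 166 + 22.855/60 = 166.380917
  W → negative
Point 4:
  Lat: 48.3606′ = 0.806010°; total 51.806010
  S → negative
  λ: 145 + 59.802/60 = 145.996700
  hemisphere W, so the sign is −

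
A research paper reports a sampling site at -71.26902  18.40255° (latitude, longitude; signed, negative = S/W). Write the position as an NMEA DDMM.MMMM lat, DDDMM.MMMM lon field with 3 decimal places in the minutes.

7116.141,S / 01824.153,E

Latitude is negative → S; |value| = 71.269020
Lat: 71° + 0.269020 × 60 = 71° 16.14120′
Longitude: fractional part 0.402550 → 24.15300 minutes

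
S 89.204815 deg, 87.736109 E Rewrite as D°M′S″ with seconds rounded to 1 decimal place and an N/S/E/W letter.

Lat: whole degrees 89; 12.28890′ → 12′ and 17.334″
Lon: 0.736109 × 60 = 44.16654′ → 44′, remainder × 60 = 9.992″

89°12′17.3″ S, 87°44′10.0″ E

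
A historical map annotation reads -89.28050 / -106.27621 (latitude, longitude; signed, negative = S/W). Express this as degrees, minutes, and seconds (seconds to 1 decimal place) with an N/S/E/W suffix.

89°16′49.8″ S, 106°16′34.4″ W

Latitude is negative → S; |value| = 89.280500
Latitude: whole degrees 89; 16.83000′ → 16′ and 49.800″
Longitude is negative → W; |value| = 106.276210
Lon: 0.276210 × 60 = 16.57260′ → 16′, remainder × 60 = 34.356″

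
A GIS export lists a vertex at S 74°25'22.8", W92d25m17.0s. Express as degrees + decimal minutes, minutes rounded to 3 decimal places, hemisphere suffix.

74° 25.380′ S, 92° 25.283′ W

Lat: seconds/60 = 0.38000; minutes = 25 + 0.38000 = 25.38000
Lon: 25 + 17/60 = 25.28333′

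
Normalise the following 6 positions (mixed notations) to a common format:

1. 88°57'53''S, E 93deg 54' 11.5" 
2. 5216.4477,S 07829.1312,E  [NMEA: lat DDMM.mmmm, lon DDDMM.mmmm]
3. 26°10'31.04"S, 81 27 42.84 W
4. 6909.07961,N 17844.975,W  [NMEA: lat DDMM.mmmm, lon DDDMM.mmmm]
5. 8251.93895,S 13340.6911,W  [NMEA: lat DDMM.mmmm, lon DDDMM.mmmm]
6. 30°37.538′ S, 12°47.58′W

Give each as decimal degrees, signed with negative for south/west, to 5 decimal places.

1. -88.96472, 93.90319
2. -52.27413, 78.48552
3. -26.17529, -81.46190
4. 69.15133, -178.74958
5. -82.86565, -133.67819
6. -30.62563, -12.79300

Point 1:
  Lat: 88 + 57/60 + 53/3600 = 88.964722
  S ⇒ negate
  Lon: 93 + 54/60 + 11.5/3600 = 93.903194
  E ⇒ keep positive
Point 2:
  Lat: degrees = first 2 digits = 52, minutes = 16.4477; 52 + 16.4477/60 = 52.274128
  hemisphere S, so the sign is −
  λ: split at 3 digits → 078° and 29.1312′; 78 + 29.1312/60 = 78.485520
  E ⇒ keep positive
Point 3:
  φ: 10′ + 31.04″ = 10.51733′; 26 + 10.51733/60 = 26.175289
  S ⇒ negate
  Longitude: 81° + 27/60 + 42.84/3600 = 81 + 0.450000 + 0.011900 = 81.461900
  hemisphere W, so the sign is −
Point 4:
  Latitude: degrees = first 2 digits = 69, minutes = 9.07961; 69 + 9.07961/60 = 69.151327
  N → positive
  Longitude: degrees = first 3 digits = 178, minutes = 44.975; 178 + 44.975/60 = 178.749583
  hemisphere W, so the sign is −
Point 5:
  Lat: split at 2 digits → 82° and 51.93895′; 82 + 51.93895/60 = 82.865649
  hemisphere S, so the sign is −
  Lon: split at 3 digits → 133° and 40.6911′; 133 + 40.6911/60 = 133.678185
  W → negative
Point 6:
  Lat: 30 + 37.538/60 = 30.625633
  S ⇒ negate
  Lon: 47.58′ = 0.793000°; total 12.793000
  hemisphere W, so the sign is −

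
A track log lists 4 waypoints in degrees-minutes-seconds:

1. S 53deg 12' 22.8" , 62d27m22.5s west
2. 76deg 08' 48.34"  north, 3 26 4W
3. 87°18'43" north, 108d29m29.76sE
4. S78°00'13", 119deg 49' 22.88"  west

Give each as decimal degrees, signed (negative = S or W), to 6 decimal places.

Point 1:
  φ: 53 + 12/60 + 22.8/3600 = 53.2063333
  hemisphere S, so the sign is −
  λ: 27′ + 22.5″ = 27.37500′; 62 + 27.37500/60 = 62.4562500
  hemisphere W, so the sign is −
Point 2:
  φ: 76 + 8/60 + 48.34/3600 = 76.1467611
  N ⇒ keep positive
  λ: 3 + 26/60 + 4/3600 = 3.4344444
  W → negative
Point 3:
  Lat: 87° + 18/60 + 43/3600 = 87 + 0.300000 + 0.011944 = 87.3119444
  N ⇒ keep positive
  λ: 108° + 29/60 + 29.76/3600 = 108 + 0.483333 + 0.008267 = 108.4916000
  E ⇒ keep positive
Point 4:
  φ: 0′ + 13″ = 0.21667′; 78 + 0.21667/60 = 78.0036111
  S ⇒ negate
  Longitude: 119° + 49/60 + 22.88/3600 = 119 + 0.816667 + 0.006356 = 119.8230222
  hemisphere W, so the sign is −

1. -53.206333, -62.456250
2. 76.146761, -3.434444
3. 87.311944, 108.491600
4. -78.003611, -119.823022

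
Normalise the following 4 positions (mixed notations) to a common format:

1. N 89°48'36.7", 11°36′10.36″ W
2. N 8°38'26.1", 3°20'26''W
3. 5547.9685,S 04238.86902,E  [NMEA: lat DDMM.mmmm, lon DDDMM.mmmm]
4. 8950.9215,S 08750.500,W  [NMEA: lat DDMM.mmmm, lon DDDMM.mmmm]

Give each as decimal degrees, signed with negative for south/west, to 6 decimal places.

1. 89.810194, -11.602878
2. 8.640583, -3.340556
3. -55.799475, 42.647817
4. -89.848692, -87.841667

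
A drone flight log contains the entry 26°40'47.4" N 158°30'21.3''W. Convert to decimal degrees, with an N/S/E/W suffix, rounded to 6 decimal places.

26.679833° N, 158.505917° W

φ: 26° + 40/60 + 47.4/3600 = 26 + 0.666667 + 0.013167 = 26.6798333
λ: 158 + 30/60 + 21.3/3600 = 158.5059167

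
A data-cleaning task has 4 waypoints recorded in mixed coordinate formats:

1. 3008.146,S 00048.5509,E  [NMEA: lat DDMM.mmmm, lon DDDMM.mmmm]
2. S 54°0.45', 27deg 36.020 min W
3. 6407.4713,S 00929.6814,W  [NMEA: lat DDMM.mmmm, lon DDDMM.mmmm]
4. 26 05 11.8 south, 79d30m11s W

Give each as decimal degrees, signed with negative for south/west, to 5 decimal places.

1. -30.13577, 0.80918
2. -54.00750, -27.60033
3. -64.12452, -9.49469
4. -26.08661, -79.50306

Point 1:
  φ: degrees = first 2 digits = 30, minutes = 8.146; 30 + 8.146/60 = 30.135767
  hemisphere S, so the sign is −
  Lon: degrees = first 3 digits = 0, minutes = 48.5509; 0 + 48.5509/60 = 0.809182
  E ⇒ keep positive
Point 2:
  Latitude: 54 + 0.45/60 = 54.007500
  hemisphere S, so the sign is −
  Longitude: 27 + 36.02/60 = 27.600333
  hemisphere W, so the sign is −
Point 3:
  Lat: split at 2 digits → 64° and 7.4713′; 64 + 7.4713/60 = 64.124522
  S → negative
  Lon: degrees = first 3 digits = 9, minutes = 29.6814; 9 + 29.6814/60 = 9.494690
  hemisphere W, so the sign is −
Point 4:
  φ: 26 + 5/60 + 11.8/3600 = 26.086611
  S → negative
  Longitude: 79 + 30/60 + 11/3600 = 79.503056
  W ⇒ negate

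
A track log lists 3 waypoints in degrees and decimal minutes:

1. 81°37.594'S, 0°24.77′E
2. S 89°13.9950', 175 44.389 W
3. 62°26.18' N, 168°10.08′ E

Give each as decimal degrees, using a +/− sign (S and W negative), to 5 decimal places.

Point 1:
  φ: 81 + 37.594/60 = 81.626567
  hemisphere S, so the sign is −
  Lon: 24.77′ = 0.412833°; total 0.412833
  E → positive
Point 2:
  Lat: 89 + 13.995/60 = 89.233250
  hemisphere S, so the sign is −
  λ: 175 + 44.389/60 = 175.739817
  W → negative
Point 3:
  Lat: 26.18′ = 0.436333°; total 62.436333
  N → positive
  Lon: 10.08′ = 0.168000°; total 168.168000
  E ⇒ keep positive

1. -81.62657, 0.41283
2. -89.23325, -175.73982
3. 62.43633, 168.16800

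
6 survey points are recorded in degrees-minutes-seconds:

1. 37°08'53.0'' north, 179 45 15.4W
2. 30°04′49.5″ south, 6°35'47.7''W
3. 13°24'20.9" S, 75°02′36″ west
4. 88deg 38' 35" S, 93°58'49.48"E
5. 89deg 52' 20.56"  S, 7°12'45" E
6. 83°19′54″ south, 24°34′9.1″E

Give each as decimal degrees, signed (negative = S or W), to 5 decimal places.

1. 37.14806, -179.75428
2. -30.08042, -6.59658
3. -13.40581, -75.04333
4. -88.64306, 93.98041
5. -89.87238, 7.21250
6. -83.33167, 24.56919

Point 1:
  Lat: 8′ + 53″ = 8.88333′; 37 + 8.88333/60 = 37.148056
  N → positive
  λ: 179 + 45/60 + 15.4/3600 = 179.754278
  W ⇒ negate
Point 2:
  φ: 30° + 4/60 + 49.5/3600 = 30 + 0.066667 + 0.013750 = 30.080417
  S → negative
  Longitude: 35′ + 47.7″ = 35.79500′; 6 + 35.79500/60 = 6.596583
  W ⇒ negate
Point 3:
  φ: 24′ + 20.9″ = 24.34833′; 13 + 24.34833/60 = 13.405806
  hemisphere S, so the sign is −
  Longitude: 2′ + 36″ = 2.60000′; 75 + 2.60000/60 = 75.043333
  W → negative
Point 4:
  Lat: 88 + 38/60 + 35/3600 = 88.643056
  S → negative
  Longitude: 93° + 58/60 + 49.48/3600 = 93 + 0.966667 + 0.013744 = 93.980411
  E ⇒ keep positive
Point 5:
  φ: 89 + 52/60 + 20.56/3600 = 89.872378
  S → negative
  Lon: 7° + 12/60 + 45/3600 = 7 + 0.200000 + 0.012500 = 7.212500
  E ⇒ keep positive
Point 6:
  φ: 19′ + 54″ = 19.90000′; 83 + 19.90000/60 = 83.331667
  S ⇒ negate
  λ: 24° + 34/60 + 9.1/3600 = 24 + 0.566667 + 0.002528 = 24.569194
  E → positive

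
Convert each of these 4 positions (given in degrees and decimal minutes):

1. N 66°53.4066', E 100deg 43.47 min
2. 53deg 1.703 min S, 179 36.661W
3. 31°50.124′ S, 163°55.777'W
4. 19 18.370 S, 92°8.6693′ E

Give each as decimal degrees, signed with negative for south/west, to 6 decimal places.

1. 66.890110, 100.724500
2. -53.028383, -179.611017
3. -31.835400, -163.929617
4. -19.306167, 92.144488

Point 1:
  Lat: 53.4066′ = 0.890110°; total 66.8901100
  N ⇒ keep positive
  Longitude: 100 + 43.47/60 = 100.7245000
  E → positive
Point 2:
  Latitude: 1.703′ = 0.028383°; total 53.0283833
  S ⇒ negate
  λ: 36.661′ = 0.611017°; total 179.6110167
  W → negative
Point 3:
  Latitude: 50.124′ = 0.835400°; total 31.8354000
  S → negative
  Lon: 55.777′ = 0.929617°; total 163.9296167
  W ⇒ negate
Point 4:
  Lat: 18.37′ = 0.306167°; total 19.3061667
  hemisphere S, so the sign is −
  Longitude: 8.6693′ = 0.144488°; total 92.1444883
  E ⇒ keep positive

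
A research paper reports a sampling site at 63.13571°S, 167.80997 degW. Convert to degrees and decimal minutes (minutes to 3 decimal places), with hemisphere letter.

63° 8.143′ S, 167° 48.598′ W

φ: fractional part 0.135710 → 8.14260 minutes
Lon: fractional part 0.809970 → 48.59820 minutes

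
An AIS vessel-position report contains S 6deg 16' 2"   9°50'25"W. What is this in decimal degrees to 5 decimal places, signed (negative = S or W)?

Lat: 6° + 16/60 + 2/3600 = 6 + 0.266667 + 0.000556 = 6.267222
hemisphere S, so the sign is −
Longitude: 9 + 50/60 + 25/3600 = 9.840278
hemisphere W, so the sign is −

-6.26722, -9.84028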